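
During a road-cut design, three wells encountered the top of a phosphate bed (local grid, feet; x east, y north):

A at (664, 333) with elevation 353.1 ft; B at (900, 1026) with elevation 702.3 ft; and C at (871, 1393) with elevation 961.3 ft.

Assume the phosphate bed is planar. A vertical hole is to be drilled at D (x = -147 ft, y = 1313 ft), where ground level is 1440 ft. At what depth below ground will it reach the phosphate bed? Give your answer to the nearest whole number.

Let the plane be z = a·x + b·y + c.
B−A: 236a + 693b = 349.2;  C−A: 207a + 1060b = 608.2.
Solving gives a = −0.48103, b = 0.66771.
Then c = 353.1 − a·664 − b·333 = 450.16.
At (-147, 1313): z_contact = 70.7 + 876.7 + 450.16 = 1397.6 ft.
Depth below ground = 1440 − 1397.6 = 42 ft.

42 ft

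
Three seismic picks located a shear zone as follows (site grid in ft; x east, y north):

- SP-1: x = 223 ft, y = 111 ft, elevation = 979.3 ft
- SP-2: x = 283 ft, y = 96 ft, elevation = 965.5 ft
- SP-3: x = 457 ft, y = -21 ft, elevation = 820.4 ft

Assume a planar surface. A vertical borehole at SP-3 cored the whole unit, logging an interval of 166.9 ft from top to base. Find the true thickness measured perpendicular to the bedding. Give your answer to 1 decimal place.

95.4 ft

Let the plane be z = a·x + b·y + c.
SP-2−SP-1: 60a − 15b = −13.8;  SP-3−SP-1: 234a − 132b = −158.9.
Solving gives a = 0.12741, b = 1.42966.
|∇z| = √(a²+b²) = 1.43533, so dip δ = arctan(1.43533) = 55.13°.
True thickness = vertical thickness × cos δ = 166.9 × cos 55.13° = 95.4 ft.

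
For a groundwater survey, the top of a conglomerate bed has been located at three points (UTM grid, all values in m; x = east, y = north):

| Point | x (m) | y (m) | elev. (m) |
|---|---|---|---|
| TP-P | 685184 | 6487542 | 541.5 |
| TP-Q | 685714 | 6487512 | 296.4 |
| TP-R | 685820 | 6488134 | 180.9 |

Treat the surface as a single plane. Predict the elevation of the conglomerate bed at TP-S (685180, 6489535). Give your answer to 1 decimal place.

332.4 m

Two edge vectors: TP-P→TP-Q = (530, -30, -245.1), TP-P→TP-R = (636, 592, -360.6).
Normal n = (TP-P→TP-Q) × (TP-P→TP-R) = (155917.2, 35234.4, 332840).
So ∂z/∂x = −n_x/n_z = −0.468444898 and ∂z/∂y = −n_y/n_z = −0.105859873.
Intercept c from TP-P: 541.5 + 320970.95 + 686770.37 = 1008282.82.
At (685180, 6489535): z = −320969.1 − 686981.3 + 1008282.82 = 332.4 m.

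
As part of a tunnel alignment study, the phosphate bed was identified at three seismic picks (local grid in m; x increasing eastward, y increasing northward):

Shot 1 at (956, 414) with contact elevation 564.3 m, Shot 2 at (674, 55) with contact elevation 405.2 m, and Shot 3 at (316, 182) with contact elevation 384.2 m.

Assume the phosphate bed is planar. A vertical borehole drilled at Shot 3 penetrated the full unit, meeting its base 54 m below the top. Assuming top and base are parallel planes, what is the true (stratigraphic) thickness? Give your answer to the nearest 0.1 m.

50.9 m

Let the plane be z = a·x + b·y + c.
Shot 2−Shot 1: −282a − 359b = −159.1;  Shot 3−Shot 1: −640a − 232b = −180.1.
Solving gives a = 0.16883, b = 0.31056.
|∇z| = √(a²+b²) = 0.35348, so dip δ = arctan(0.35348) = 19.47°.
True thickness = vertical thickness × cos δ = 54 × cos 19.47° = 50.9 m.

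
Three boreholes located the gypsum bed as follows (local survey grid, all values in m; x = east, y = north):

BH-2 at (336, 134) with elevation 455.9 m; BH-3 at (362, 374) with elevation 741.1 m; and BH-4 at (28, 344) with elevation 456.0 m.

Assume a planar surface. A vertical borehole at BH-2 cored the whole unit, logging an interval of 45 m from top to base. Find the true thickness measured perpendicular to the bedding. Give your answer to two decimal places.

Two edge vectors: BH-2→BH-3 = (26, 240, 285.2), BH-2→BH-4 = (-308, 210, 0.1).
Normal n = (BH-2→BH-3) × (BH-2→BH-4) = (-59868, -87844.2, 79380).
So ∂z/∂x = −n_x/n_z = 0.75420 and ∂z/∂y = −n_y/n_z = 1.10663.
|∇z| = √(a²+b²) = 1.33919, so dip δ = arctan(1.33919) = 53.25°.
True thickness = vertical thickness × cos δ = 45 × cos 53.25° = 26.92 m.

26.92 m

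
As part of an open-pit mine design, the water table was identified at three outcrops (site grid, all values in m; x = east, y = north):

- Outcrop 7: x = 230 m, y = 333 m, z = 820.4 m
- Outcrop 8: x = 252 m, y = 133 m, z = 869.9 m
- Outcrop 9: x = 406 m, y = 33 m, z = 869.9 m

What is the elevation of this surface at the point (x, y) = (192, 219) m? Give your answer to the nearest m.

857 m

Two edge vectors: Outcrop 7→Outcrop 8 = (22, -200, 49.5), Outcrop 7→Outcrop 9 = (176, -300, 49.5).
Normal n = (Outcrop 7→Outcrop 8) × (Outcrop 7→Outcrop 9) = (4950, 7623, 28600).
So ∂z/∂x = −n_x/n_z = −0.17308 and ∂z/∂y = −n_y/n_z = −0.26654.
Intercept c from Outcrop 7: 820.4 + 39.81 + 88.76 = 948.96.
At (192, 219): z = −33.2 − 58.4 + 948.96 = 857.4 m.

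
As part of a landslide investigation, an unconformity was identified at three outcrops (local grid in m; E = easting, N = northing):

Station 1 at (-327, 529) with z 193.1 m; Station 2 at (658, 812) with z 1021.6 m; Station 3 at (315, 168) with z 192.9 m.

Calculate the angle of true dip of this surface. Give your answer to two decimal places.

48.64°

Two edge vectors: Station 1→Station 2 = (985, 283, 828.5), Station 1→Station 3 = (642, -361, -0.2).
Normal n = (Station 1→Station 2) × (Station 1→Station 3) = (299031.9, 532094, -537271).
So ∂z/∂E = −n_x/n_z = 0.55658 and ∂z/∂N = −n_y/n_z = 0.99036.
Gradient magnitude |∇z| = √(a² + b²) = √(0.30978 + 0.98082) = 1.13604.
True dip = arctan(1.13604) = 48.64°, dipping toward SSW (azimuth ≈ 209°).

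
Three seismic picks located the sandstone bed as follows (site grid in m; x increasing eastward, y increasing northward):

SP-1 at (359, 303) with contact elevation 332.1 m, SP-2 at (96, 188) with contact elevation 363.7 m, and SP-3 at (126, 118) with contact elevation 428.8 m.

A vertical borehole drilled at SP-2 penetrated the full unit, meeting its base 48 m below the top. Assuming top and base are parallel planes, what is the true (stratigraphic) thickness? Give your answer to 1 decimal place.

Let the plane be z = a·x + b·y + c.
SP-2−SP-1: −263a − 115b = 31.6;  SP-3−SP-1: −233a − 185b = 96.7.
Solving gives a = 0.24129, b = −0.82659.
|∇z| = √(a²+b²) = 0.86109, so dip δ = arctan(0.86109) = 40.73°.
True thickness = vertical thickness × cos δ = 48 × cos 40.73° = 36.4 m.

36.4 m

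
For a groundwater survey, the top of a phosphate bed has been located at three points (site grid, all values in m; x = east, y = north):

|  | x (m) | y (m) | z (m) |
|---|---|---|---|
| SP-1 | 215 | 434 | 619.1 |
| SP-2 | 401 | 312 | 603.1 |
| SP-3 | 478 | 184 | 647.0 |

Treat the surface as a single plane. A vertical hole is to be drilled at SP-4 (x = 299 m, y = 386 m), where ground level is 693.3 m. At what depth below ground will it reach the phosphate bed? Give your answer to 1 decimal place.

86.1 m

Two edge vectors: SP-1→SP-2 = (186, -122, -16), SP-1→SP-3 = (263, -250, 27.9).
Normal n = (SP-1→SP-2) × (SP-1→SP-3) = (-7403.8, -9397.4, -14414).
So ∂z/∂x = −n_x/n_z = −0.51365 and ∂z/∂y = −n_y/n_z = −0.65196.
Intercept c from SP-1: 619.1 + 110.44 + 282.95 = 1012.49.
At (299, 386): z_contact = −153.58 − 251.66 + 1012.49 = 607.25 m.
Depth below ground = 693.3 − 607.25 = 86.1 m.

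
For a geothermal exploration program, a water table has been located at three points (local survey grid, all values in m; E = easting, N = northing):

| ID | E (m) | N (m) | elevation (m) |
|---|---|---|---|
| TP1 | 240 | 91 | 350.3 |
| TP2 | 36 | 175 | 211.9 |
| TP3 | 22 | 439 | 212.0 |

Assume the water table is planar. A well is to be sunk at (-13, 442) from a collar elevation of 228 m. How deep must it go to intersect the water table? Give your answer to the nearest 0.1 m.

Two edge vectors: TP1→TP2 = (-204, 84, -138.4), TP1→TP3 = (-218, 348, -138.3).
Normal n = (TP1→TP2) × (TP1→TP3) = (36546, 1958, -52680).
So ∂z/∂E = −n_x/n_z = 0.69374 and ∂z/∂N = −n_y/n_z = 0.03717.
Intercept c from TP1: 350.3 − 166.50 − 3.38 = 180.42.
At (-13, 442): z_contact = −9.02 + 16.43 + 180.42 = 187.83 m.
Depth below ground = 228 − 187.83 = 40.2 m.

40.2 m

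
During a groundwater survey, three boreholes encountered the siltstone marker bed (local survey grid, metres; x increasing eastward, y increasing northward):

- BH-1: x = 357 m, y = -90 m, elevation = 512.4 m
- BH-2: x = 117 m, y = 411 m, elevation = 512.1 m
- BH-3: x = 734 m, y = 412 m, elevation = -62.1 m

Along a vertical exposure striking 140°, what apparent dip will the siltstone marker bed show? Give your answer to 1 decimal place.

14.4°

Let the plane be z = a·x + b·y + c.
BH-2−BH-1: −240a + 501b = −0.3;  BH-3−BH-1: 377a + 502b = −574.5.
Solving gives a = −0.92991, b = −0.44606.
Unit vector along 140° is (sin 140°, cos 140°) = (0.6428, -0.7660).
Slope in that direction = a·(0.6428) + b·(-0.7660) = −0.25603.
Apparent dip = arctan|0.25603| = 14.4° (true dip is 45.9°, so apparent ≤ true as expected).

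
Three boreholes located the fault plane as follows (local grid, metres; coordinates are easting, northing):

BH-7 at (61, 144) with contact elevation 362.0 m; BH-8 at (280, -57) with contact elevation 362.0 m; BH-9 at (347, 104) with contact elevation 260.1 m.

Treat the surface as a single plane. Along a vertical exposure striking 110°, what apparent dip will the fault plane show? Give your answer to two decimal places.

13.41°

Two edge vectors: BH-7→BH-8 = (219, -201, 0), BH-7→BH-9 = (286, -40, -101.9).
Normal n = (BH-7→BH-8) × (BH-7→BH-9) = (20481.9, 22316.1, 48726).
So ∂z/∂easting = −n_x/n_z = −0.42035 and ∂z/∂northing = −n_y/n_z = −0.45799.
Unit vector along 110° is (sin 110°, cos 110°) = (0.9397, -0.3420).
Slope in that direction = a·(0.9397) + b·(-0.3420) = −0.23836.
Apparent dip = arctan|0.23836| = 13.41° (true dip is 31.9°, so apparent ≤ true as expected).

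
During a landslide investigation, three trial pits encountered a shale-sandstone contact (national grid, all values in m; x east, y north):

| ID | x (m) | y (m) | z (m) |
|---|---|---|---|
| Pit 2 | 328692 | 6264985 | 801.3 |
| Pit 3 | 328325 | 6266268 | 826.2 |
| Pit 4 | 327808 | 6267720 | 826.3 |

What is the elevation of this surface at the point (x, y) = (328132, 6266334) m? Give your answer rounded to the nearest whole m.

Two edge vectors: Pit 2→Pit 3 = (-367, 1283, 24.9), Pit 2→Pit 4 = (-884, 2735, 25).
Normal n = (Pit 2→Pit 3) × (Pit 2→Pit 4) = (-36026.5, -12836.6, 130427).
So ∂z/∂x = −n_x/n_z = 0.27621965 and ∂z/∂y = −n_y/n_z = 0.09841981.
Intercept c from Pit 2: 801.3 − 90791.19 − 616598.61 = −706588.49.
At (328132, 6266334): z = 90636.5 + 616731.4 − 706588.49 = 779.4 m.

779 m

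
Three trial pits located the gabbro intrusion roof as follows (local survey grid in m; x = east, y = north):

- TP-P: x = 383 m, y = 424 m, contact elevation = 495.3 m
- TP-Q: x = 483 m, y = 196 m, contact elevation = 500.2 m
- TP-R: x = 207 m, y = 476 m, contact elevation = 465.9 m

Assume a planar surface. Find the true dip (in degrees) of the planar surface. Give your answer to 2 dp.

Two edge vectors: TP-P→TP-Q = (100, -228, 4.9), TP-P→TP-R = (-176, 52, -29.4).
Normal n = (TP-P→TP-Q) × (TP-P→TP-R) = (6448.4, 2077.6, -34928).
So ∂z/∂x = −n_x/n_z = 0.18462 and ∂z/∂y = −n_y/n_z = 0.05948.
Gradient magnitude |∇z| = √(a² + b²) = √(0.03408 + 0.00354) = 0.19397.
True dip = arctan(0.19397) = 10.98°, dipping toward WSW (azimuth ≈ 252°).

10.98°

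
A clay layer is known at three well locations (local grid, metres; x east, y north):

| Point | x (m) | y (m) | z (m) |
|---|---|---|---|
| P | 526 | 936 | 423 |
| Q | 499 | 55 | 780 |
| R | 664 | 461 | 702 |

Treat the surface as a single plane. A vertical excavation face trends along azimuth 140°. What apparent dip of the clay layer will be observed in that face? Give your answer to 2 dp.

Two edge vectors: P→Q = (-27, -881, 357), P→R = (138, -475, 279).
Normal n = (P→Q) × (P→R) = (-76224, 56799, 134403).
So ∂z/∂x = −n_x/n_z = 0.56713 and ∂z/∂y = −n_y/n_z = −0.42260.
Unit vector along 140° is (sin 140°, cos 140°) = (0.6428, -0.7660).
Slope in that direction = a·(0.6428) + b·(-0.7660) = 0.68828.
Apparent dip = arctan|0.68828| = 34.54° (true dip is 35.3°, so apparent ≤ true as expected).

34.54°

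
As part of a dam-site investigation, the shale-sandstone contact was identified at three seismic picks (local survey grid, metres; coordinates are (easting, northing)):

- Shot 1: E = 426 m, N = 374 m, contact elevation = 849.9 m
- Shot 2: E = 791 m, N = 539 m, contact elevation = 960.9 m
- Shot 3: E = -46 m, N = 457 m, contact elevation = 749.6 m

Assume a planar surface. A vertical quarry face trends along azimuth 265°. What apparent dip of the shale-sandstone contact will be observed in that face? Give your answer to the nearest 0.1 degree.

14.0°

Two edge vectors: Shot 1→Shot 2 = (365, 165, 111), Shot 1→Shot 3 = (-472, 83, -100.3).
Normal n = (Shot 1→Shot 2) × (Shot 1→Shot 3) = (-25762.5, -15782.5, 108175).
So ∂z/∂E = −n_x/n_z = 0.23816 and ∂z/∂N = −n_y/n_z = 0.14590.
Unit vector along 265° is (sin 265°, cos 265°) = (-0.9962, -0.0872).
Slope in that direction = a·(-0.9962) + b·(-0.0872) = −0.24997.
Apparent dip = arctan|0.24997| = 14.0° (true dip is 15.6°, so apparent ≤ true as expected).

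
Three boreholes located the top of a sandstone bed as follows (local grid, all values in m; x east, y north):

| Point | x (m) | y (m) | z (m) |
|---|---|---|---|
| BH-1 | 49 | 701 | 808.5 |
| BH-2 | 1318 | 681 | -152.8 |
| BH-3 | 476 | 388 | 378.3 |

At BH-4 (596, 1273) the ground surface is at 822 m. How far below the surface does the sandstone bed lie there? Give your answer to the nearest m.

Two edge vectors: BH-1→BH-2 = (1269, -20, -961.3), BH-1→BH-3 = (427, -313, -430.2).
Normal n = (BH-1→BH-2) × (BH-1→BH-3) = (-292282.9, 135448.7, -388657).
So ∂z/∂x = −n_x/n_z = −0.75203 and ∂z/∂y = −n_y/n_z = 0.34850.
Intercept c from BH-1: 808.5 + 36.85 − 244.30 = 601.05.
At (596, 1273): z_contact = −448.2 + 443.6 + 601.05 = 596.5 m.
Depth below ground = 822 − 596.5 = 226 m.

226 m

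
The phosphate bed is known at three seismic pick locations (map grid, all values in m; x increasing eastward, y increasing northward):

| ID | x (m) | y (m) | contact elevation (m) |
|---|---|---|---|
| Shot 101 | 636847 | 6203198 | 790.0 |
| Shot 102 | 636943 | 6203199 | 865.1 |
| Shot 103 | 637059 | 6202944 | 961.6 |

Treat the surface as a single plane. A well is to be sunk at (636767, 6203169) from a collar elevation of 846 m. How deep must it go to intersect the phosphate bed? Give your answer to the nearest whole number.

118 m

Two edge vectors: Shot 101→Shot 102 = (96, 1, 75.1), Shot 101→Shot 103 = (212, -254, 171.6).
Normal n = (Shot 101→Shot 102) × (Shot 101→Shot 103) = (19247, -552.4, -24596).
So ∂z/∂x = −n_x/n_z = 0.78252561 and ∂z/∂y = −n_y/n_z = −0.02245894.
Intercept c from Shot 101: 790 − 498349.09 + 139317.23 = −358241.86.
At (636767, 6203169): z_contact = 498286.5 − 139316.6 − 358241.86 = 728.0 m.
Depth below ground = 846 − 728.0 = 118 m.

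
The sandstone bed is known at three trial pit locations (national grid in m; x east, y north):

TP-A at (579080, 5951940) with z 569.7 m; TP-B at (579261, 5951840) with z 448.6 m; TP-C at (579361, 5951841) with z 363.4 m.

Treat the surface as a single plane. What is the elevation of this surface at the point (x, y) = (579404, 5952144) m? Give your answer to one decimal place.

Two edge vectors: TP-A→TP-B = (181, -100, -121.1), TP-A→TP-C = (281, -99, -206.3).
Normal n = (TP-A→TP-B) × (TP-A→TP-C) = (8641.1, 3311.2, 10181).
So ∂z/∂x = −n_x/n_z = −0.848747667 and ∂z/∂y = −n_y/n_z = −0.325233278.
Intercept c from TP-A: 569.7 + 491492.80 + 1935768.95 = 2427831.45.
At (579404, 5952144): z = −491767.8 − 1935835.3 + 2427831.45 = 228.4 m.

228.4 m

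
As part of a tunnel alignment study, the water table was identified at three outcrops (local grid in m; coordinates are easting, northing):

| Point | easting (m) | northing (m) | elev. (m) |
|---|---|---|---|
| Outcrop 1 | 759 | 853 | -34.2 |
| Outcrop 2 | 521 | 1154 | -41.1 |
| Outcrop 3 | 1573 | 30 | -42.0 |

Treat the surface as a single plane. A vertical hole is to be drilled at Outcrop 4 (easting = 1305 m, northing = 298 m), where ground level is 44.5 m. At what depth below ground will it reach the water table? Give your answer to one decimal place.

Two edge vectors: Outcrop 1→Outcrop 2 = (-238, 301, -6.9), Outcrop 1→Outcrop 3 = (814, -823, -7.8).
Normal n = (Outcrop 1→Outcrop 2) × (Outcrop 1→Outcrop 3) = (-8026.5, -7473, -49140).
So ∂z/∂easting = −n_x/n_z = −0.163339 and ∂z/∂northing = −n_y/n_z = −0.152076.
Intercept c from Outcrop 1: -34.2 + 123.97 + 129.72 = 219.50.
At (1305, 298): z_contact = −213.16 − 45.32 + 219.50 = -38.98 m.
Depth below ground = 44.5 − (-38.98) = 83.5 m.

83.5 m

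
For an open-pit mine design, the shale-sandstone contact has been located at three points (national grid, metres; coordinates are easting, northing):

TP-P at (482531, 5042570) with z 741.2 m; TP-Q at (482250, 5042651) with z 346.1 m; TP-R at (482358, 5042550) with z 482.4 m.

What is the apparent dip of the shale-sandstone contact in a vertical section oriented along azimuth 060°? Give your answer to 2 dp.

54.16°

Let the plane be z = a·easting + b·northing + c.
TP-Q−TP-P: −281a + 81b = −395.1;  TP-R−TP-P: −173a − 20b = −258.8.
Solving gives a = 1.47022, b = 0.22261.
Unit vector along 060° is (sin 60°, cos 60°) = (0.8660, 0.5000).
Slope in that direction = a·(0.8660) + b·(0.5000) = 1.38455.
Apparent dip = arctan|1.38455| = 54.16° (true dip is 56.1°, so apparent ≤ true as expected).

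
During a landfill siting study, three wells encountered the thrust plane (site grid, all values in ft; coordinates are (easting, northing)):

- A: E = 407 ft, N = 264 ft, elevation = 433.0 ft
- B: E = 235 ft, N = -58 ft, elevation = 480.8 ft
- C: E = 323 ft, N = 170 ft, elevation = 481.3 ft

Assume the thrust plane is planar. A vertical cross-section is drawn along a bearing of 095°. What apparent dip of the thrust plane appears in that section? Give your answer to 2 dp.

46.32°

Two edge vectors: A→B = (-172, -322, 47.8), A→C = (-84, -94, 48.3).
Normal n = (A→B) × (A→C) = (-11059.4, 4292.4, -10880).
So ∂z/∂E = −n_x/n_z = −1.01649 and ∂z/∂N = −n_y/n_z = 0.39452.
Unit vector along 095° is (sin 95°, cos 95°) = (0.9962, -0.0872).
Slope in that direction = a·(0.9962) + b·(-0.0872) = −1.04701.
Apparent dip = arctan|1.04701| = 46.32° (true dip is 47.5°, so apparent ≤ true as expected).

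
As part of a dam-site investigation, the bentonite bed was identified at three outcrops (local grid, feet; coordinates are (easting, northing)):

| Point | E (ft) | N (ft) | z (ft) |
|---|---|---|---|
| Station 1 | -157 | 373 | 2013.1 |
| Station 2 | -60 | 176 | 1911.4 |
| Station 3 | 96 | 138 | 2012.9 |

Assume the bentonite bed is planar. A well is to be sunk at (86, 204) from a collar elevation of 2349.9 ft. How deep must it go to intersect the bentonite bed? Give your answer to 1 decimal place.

283.1 ft

Let the plane be z = a·E + b·N + c.
Station 2−Station 1: 97a − 197b = −101.7;  Station 3−Station 1: 253a − 235b = −0.2.
Solving gives a = 0.88220, b = 0.95063.
Then c = 2013.1 − a·-157 − b·373 = 1797.02.
At (86, 204): z_contact = 75.87 + 193.93 + 1797.02 = 2066.82 ft.
Depth below ground = 2349.9 − 2066.82 = 283.1 ft.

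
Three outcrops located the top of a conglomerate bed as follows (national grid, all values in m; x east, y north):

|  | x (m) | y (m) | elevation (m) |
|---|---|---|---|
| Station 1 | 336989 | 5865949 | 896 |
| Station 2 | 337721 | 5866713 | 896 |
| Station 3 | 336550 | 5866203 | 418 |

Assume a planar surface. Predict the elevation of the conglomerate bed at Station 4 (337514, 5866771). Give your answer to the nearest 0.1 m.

Two edge vectors: Station 1→Station 2 = (732, 764, 0), Station 1→Station 3 = (-439, 254, -478).
Normal n = (Station 1→Station 2) × (Station 1→Station 3) = (-365192, 349896, 521324).
So ∂z/∂x = −n_x/n_z = 0.700508705 and ∂z/∂y = −n_y/n_z = −0.671168026.
Intercept c from Station 1: 896 − 236063.73 + 3937037.41 = 3701869.68.
At (337514, 5866771): z = 236431.5 − 3937589.1 + 3701869.68 = 712.1 m.

712.1 m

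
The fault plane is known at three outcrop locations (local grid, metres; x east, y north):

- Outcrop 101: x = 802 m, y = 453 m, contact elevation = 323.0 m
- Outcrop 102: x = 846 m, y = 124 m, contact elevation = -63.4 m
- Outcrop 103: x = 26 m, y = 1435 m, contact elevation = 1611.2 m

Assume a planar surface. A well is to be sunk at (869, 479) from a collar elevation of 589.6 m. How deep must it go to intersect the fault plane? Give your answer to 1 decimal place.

250.8 m

Let the plane be z = a·x + b·y + c.
Outcrop 102−Outcrop 101: 44a − 329b = −386.4;  Outcrop 103−Outcrop 101: −776a + 982b = 1288.2.
Solving gives a = −0.209212, b = 1.146488.
Then c = 323 − a·802 − b·453 = −28.57.
At (869, 479): z_contact = −181.81 + 549.17 − 28.57 = 338.79 m.
Depth below ground = 589.6 − 338.79 = 250.8 m.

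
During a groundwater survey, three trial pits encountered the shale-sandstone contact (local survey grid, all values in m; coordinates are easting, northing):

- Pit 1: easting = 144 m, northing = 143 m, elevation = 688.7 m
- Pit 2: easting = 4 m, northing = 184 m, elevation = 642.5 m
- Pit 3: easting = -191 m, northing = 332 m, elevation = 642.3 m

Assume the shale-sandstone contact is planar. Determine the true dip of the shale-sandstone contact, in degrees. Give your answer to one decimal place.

Two edge vectors: Pit 1→Pit 2 = (-140, 41, -46.2), Pit 1→Pit 3 = (-335, 189, -46.4).
Normal n = (Pit 1→Pit 2) × (Pit 1→Pit 3) = (6829.4, 8981, -12725).
So ∂z/∂easting = −n_x/n_z = 0.53669 and ∂z/∂northing = −n_y/n_z = 0.70578.
Gradient magnitude |∇z| = √(a² + b²) = √(0.28804 + 0.49812) = 0.88666.
True dip = arctan(0.88666) = 41.6°, dipping toward SW (azimuth ≈ 217°).

41.6°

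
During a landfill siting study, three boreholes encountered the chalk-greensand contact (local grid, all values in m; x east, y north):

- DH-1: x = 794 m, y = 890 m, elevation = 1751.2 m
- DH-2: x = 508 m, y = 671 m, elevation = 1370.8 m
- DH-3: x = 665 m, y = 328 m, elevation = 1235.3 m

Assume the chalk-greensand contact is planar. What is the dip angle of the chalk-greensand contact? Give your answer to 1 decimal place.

Two edge vectors: DH-1→DH-2 = (-286, -219, -380.4), DH-1→DH-3 = (-129, -562, -515.9).
Normal n = (DH-1→DH-2) × (DH-1→DH-3) = (-100802.7, -98475.8, 132481).
So ∂z/∂x = −n_x/n_z = 0.76088 and ∂z/∂y = −n_y/n_z = 0.74332.
Gradient magnitude |∇z| = √(a² + b²) = √(0.57894 + 0.55252) = 1.06371.
True dip = arctan(1.06371) = 46.8°, dipping toward SW (azimuth ≈ 226°).

46.8°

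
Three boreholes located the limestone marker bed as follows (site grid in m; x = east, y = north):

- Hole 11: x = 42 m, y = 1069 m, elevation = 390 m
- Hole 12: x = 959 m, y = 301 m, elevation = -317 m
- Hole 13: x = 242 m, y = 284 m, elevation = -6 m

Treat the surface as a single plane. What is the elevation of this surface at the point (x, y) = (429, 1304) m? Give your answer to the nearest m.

311 m

Two edge vectors: Hole 11→Hole 12 = (917, -768, -707), Hole 11→Hole 13 = (200, -785, -396).
Normal n = (Hole 11→Hole 12) × (Hole 11→Hole 13) = (-250867, 221732, -566245).
So ∂z/∂x = −n_x/n_z = −0.44304 and ∂z/∂y = −n_y/n_z = 0.39158.
Intercept c from Hole 11: 390 + 18.61 − 418.60 = −9.99.
At (429, 1304): z = −190.1 + 510.6 − 9.99 = 310.6 m.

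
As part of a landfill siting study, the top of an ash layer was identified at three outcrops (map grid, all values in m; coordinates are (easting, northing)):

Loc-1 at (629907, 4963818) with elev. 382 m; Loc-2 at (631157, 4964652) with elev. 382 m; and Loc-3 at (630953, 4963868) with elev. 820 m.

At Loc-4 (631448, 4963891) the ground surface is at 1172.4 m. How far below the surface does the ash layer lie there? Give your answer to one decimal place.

Let the plane be z = a·E + b·N + c.
Loc-2−Loc-1: 1250a + 834b = 0;  Loc-3−Loc-1: 1046a + 50b = 438.
Solving gives a = 0.451053510, b = −0.676039434.
Then c = 382 − a·629907 − b·4963818 = 3071996.95.
At (631448, 4963891): z_contact = 284816.84 − 3355786.06 + 3071996.95 = 1027.72 m.
Depth below ground = 1172.4 − 1027.72 = 144.7 m.

144.7 m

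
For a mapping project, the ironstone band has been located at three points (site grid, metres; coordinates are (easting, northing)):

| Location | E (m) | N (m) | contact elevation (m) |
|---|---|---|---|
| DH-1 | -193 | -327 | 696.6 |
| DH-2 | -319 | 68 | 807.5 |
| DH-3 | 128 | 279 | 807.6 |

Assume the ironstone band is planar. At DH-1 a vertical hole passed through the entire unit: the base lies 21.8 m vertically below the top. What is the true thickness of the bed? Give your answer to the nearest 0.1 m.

21.0 m

Let the plane be z = a·E + b·N + c.
DH-2−DH-1: −126a + 395b = 110.9;  DH-3−DH-1: 321a + 606b = 111.
Solving gives a = −0.11499, b = 0.24408.
|∇z| = √(a²+b²) = 0.26981, so dip δ = arctan(0.26981) = 15.10°.
True thickness = vertical thickness × cos δ = 21.8 × cos 15.10° = 21.0 m.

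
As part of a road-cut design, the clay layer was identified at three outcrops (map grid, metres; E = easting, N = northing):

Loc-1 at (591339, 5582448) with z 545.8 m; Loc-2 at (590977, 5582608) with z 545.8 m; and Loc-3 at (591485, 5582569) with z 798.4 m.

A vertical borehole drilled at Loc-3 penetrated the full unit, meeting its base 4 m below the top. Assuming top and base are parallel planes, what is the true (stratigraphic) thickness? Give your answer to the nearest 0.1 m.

2.2 m

Two edge vectors: Loc-1→Loc-2 = (-362, 160, 0), Loc-1→Loc-3 = (146, 121, 252.6).
Normal n = (Loc-1→Loc-2) × (Loc-1→Loc-3) = (40416, 91441.2, -67162).
So ∂z/∂E = −n_x/n_z = 0.60177 and ∂z/∂N = −n_y/n_z = 1.36150.
|∇z| = √(a²+b²) = 1.48856, so dip δ = arctan(1.48856) = 56.11°.
True thickness = vertical thickness × cos δ = 4 × cos 56.11° = 2.2 m.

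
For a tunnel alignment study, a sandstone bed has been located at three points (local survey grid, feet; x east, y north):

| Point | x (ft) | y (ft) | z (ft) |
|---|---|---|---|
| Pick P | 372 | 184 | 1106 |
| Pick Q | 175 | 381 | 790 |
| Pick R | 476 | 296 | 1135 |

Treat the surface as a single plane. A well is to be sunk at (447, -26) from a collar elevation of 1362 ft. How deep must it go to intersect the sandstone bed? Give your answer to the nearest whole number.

Two edge vectors: Pick P→Pick Q = (-197, 197, -316), Pick P→Pick R = (104, 112, 29).
Normal n = (Pick P→Pick Q) × (Pick P→Pick R) = (41105, -27151, -42552).
So ∂z/∂x = −n_x/n_z = 0.96599 and ∂z/∂y = −n_y/n_z = −0.63807.
Intercept c from Pick P: 1106 − 359.35 + 117.40 = 864.05.
At (447, -26): z_contact = 431.8 + 16.6 + 864.05 = 1312.4 ft.
Depth below ground = 1362 − 1312.4 = 50 ft.

50 ft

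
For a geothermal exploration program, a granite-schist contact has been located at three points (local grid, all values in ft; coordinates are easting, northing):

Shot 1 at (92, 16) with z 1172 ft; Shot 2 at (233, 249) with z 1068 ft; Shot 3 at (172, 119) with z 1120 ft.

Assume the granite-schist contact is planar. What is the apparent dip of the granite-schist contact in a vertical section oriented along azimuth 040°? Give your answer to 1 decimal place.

Two edge vectors: Shot 1→Shot 2 = (141, 233, -104), Shot 1→Shot 3 = (80, 103, -52).
Normal n = (Shot 1→Shot 2) × (Shot 1→Shot 3) = (-1404, -988, -4117).
So ∂z/∂easting = −n_x/n_z = −0.34103 and ∂z/∂northing = −n_y/n_z = −0.23998.
Unit vector along 040° is (sin 40°, cos 40°) = (0.6428, 0.7660).
Slope in that direction = a·(0.6428) + b·(0.7660) = −0.40304.
Apparent dip = arctan|0.40304| = 22.0° (true dip is 22.6°, so apparent ≤ true as expected).

22.0°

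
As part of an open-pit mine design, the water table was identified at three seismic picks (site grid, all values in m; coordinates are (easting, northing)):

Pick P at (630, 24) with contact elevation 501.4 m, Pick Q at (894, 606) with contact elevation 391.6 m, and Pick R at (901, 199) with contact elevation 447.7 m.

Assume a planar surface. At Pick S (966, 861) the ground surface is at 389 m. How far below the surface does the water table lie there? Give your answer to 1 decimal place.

Two edge vectors: Pick P→Pick Q = (264, 582, -109.8), Pick P→Pick R = (271, 175, -53.7).
Normal n = (Pick P→Pick Q) × (Pick P→Pick R) = (-12038.4, -15579, -111522).
So ∂z/∂E = −n_x/n_z = −0.10795 and ∂z/∂N = −n_y/n_z = −0.13969.
Intercept c from Pick P: 501.4 + 68.01 + 3.35 = 572.76.
At (966, 861): z_contact = −104.28 − 120.28 + 572.76 = 348.21 m.
Depth below ground = 389 − 348.21 = 40.8 m.

40.8 m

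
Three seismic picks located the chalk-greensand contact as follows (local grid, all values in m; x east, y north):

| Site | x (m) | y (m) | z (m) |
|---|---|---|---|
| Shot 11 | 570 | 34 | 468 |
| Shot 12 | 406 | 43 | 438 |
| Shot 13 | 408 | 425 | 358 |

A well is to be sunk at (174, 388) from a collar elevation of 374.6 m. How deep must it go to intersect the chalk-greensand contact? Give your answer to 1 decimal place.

Two edge vectors: Shot 11→Shot 12 = (-164, 9, -30), Shot 11→Shot 13 = (-162, 391, -110).
Normal n = (Shot 11→Shot 12) × (Shot 11→Shot 13) = (10740, -13180, -62666).
So ∂z/∂x = −n_x/n_z = 0.17138 and ∂z/∂y = −n_y/n_z = −0.21032.
Intercept c from Shot 11: 468 − 97.69 + 7.15 = 377.46.
At (174, 388): z_contact = 29.82 − 81.60 + 377.46 = 325.68 m.
Depth below ground = 374.6 − 325.68 = 48.9 m.

48.9 m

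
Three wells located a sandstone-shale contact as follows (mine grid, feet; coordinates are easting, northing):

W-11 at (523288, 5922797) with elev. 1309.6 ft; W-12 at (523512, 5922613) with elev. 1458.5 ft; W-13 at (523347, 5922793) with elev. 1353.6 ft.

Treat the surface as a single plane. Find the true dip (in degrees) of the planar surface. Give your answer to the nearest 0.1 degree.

Two edge vectors: W-11→W-12 = (224, -184, 148.9), W-11→W-13 = (59, -4, 44).
Normal n = (W-11→W-12) × (W-11→W-13) = (-7500.4, -1070.9, 9960).
So ∂z/∂easting = −n_x/n_z = 0.75305 and ∂z/∂northing = −n_y/n_z = 0.10752.
Gradient magnitude |∇z| = √(a² + b²) = √(0.56709 + 0.01156) = 0.76069.
True dip = arctan(0.76069) = 37.3°, dipping toward W (azimuth ≈ 262°).

37.3°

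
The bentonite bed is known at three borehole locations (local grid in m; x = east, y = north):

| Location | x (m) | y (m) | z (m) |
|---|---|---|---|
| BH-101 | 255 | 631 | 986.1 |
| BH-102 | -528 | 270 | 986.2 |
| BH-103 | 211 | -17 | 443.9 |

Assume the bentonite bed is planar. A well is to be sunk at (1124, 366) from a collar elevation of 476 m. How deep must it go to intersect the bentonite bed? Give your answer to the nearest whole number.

Let the plane be z = a·x + b·y + c.
BH-102−BH-101: −783a − 361b = 0.1;  BH-103−BH-101: −44a − 648b = −542.2.
Solving gives a = −0.39837, b = 0.86378.
Then c = 986.1 − a·255 − b·631 = 542.64.
At (1124, 366): z_contact = −447.8 + 316.1 + 542.64 = 411.0 m.
Depth below ground = 476 − 411.0 = 65 m.

65 m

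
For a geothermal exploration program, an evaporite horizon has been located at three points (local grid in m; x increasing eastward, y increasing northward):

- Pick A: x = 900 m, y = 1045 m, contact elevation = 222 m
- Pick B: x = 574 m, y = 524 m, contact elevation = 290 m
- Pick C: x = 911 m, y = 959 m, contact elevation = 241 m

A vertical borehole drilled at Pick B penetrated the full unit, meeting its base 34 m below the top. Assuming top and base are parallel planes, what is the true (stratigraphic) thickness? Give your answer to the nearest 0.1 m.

33.1 m

Two edge vectors: Pick A→Pick B = (-326, -521, 68), Pick A→Pick C = (11, -86, 19).
Normal n = (Pick A→Pick B) × (Pick A→Pick C) = (-4051, 6942, 33767).
So ∂z/∂x = −n_x/n_z = 0.11997 and ∂z/∂y = −n_y/n_z = −0.20559.
|∇z| = √(a²+b²) = 0.23803, so dip δ = arctan(0.23803) = 13.39°.
True thickness = vertical thickness × cos δ = 34 × cos 13.39° = 33.1 m.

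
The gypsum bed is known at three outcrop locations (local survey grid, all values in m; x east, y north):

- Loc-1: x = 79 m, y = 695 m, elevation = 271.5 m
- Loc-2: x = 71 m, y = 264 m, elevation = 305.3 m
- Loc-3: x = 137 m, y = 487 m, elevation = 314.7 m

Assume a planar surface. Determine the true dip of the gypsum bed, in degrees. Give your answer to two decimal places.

Let the plane be z = a·x + b·y + c.
Loc-2−Loc-1: −8a − 431b = 33.8;  Loc-3−Loc-1: 58a − 208b = 43.2.
Solving gives a = 0.43466, b = −0.08649.
Gradient magnitude |∇z| = √(a² + b²) = √(0.18893 + 0.00748) = 0.44318.
True dip = arctan(0.44318) = 23.90°, dipping toward WNW (azimuth ≈ 281°).

23.90°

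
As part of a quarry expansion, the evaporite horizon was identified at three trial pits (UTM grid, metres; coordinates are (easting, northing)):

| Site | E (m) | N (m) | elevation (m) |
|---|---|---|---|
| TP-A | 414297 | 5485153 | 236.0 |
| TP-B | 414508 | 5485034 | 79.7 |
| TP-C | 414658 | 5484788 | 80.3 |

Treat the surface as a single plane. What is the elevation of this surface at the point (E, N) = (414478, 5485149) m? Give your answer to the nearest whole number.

Let the plane be z = a·E + b·N + c.
TP-B−TP-A: 211a − 119b = −156.3;  TP-C−TP-A: 361a − 365b = −155.7.
Solving gives a = −1.13111346, b = −0.69214235.
Then c = 236 − a·414297 − b·5485153 = 4265359.62.
At (414478, 5485149): z = −468821.6 − 3796503.9 + 4265359.62 = 34.0 m.

34 m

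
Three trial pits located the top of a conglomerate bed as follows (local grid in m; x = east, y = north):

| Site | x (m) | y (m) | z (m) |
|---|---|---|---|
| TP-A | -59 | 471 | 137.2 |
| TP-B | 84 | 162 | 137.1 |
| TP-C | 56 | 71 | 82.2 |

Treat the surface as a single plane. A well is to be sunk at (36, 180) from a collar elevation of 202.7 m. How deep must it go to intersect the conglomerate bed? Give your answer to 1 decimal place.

Two edge vectors: TP-A→TP-B = (143, -309, -0.1), TP-A→TP-C = (115, -400, -55).
Normal n = (TP-A→TP-B) × (TP-A→TP-C) = (16955, 7853.5, -21665).
So ∂z/∂x = −n_x/n_z = 0.78260 and ∂z/∂y = −n_y/n_z = 0.36250.
Intercept c from TP-A: 137.2 + 46.17 − 170.74 = 12.64.
At (36, 180): z_contact = 28.17 + 65.25 + 12.64 = 106.06 m.
Depth below ground = 202.7 − 106.06 = 96.6 m.

96.6 m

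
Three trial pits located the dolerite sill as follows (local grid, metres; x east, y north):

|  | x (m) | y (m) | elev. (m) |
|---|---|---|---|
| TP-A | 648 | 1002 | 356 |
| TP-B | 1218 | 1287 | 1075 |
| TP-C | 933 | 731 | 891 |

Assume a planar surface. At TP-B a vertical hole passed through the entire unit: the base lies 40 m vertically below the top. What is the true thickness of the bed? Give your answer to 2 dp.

Let the plane be z = a·x + b·y + c.
TP-B−TP-A: 570a + 285b = 719;  TP-C−TP-A: 285a − 271b = 535.
Solving gives a = 1.47362, b = −0.42443.
|∇z| = √(a²+b²) = 1.53352, so dip δ = arctan(1.53352) = 56.89°.
True thickness = vertical thickness × cos δ = 40 × cos 56.89° = 21.85 m.

21.85 m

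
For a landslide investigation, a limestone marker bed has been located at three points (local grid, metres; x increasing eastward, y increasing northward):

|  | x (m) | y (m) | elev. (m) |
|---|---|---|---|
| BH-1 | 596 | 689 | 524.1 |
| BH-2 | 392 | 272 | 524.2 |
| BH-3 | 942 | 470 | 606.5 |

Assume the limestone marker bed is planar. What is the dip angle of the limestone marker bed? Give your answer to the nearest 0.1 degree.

Let the plane be z = a·x + b·y + c.
BH-2−BH-1: −204a − 417b = 0.1;  BH-3−BH-1: 346a − 219b = 82.4.
Solving gives a = 0.18173, b = −0.08914.
Gradient magnitude |∇z| = √(a² + b²) = √(0.03302 + 0.00795) = 0.20241.
True dip = arctan(0.20241) = 11.4°, dipping toward WNW (azimuth ≈ 296°).

11.4°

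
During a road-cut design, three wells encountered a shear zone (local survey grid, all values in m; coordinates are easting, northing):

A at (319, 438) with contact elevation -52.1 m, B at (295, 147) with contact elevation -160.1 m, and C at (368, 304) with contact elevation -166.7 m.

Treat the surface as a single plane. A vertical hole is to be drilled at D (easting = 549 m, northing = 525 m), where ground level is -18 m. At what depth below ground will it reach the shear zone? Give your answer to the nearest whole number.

243 m

Two edge vectors: A→B = (-24, -291, -108), A→C = (49, -134, -114.6).
Normal n = (A→B) × (A→C) = (18876.6, -8042.4, 17475).
So ∂z/∂easting = −n_x/n_z = −1.08021 and ∂z/∂northing = −n_y/n_z = 0.46022.
Intercept c from A: -52.1 + 344.59 − 201.58 = 90.91.
At (549, 525): z_contact = −593.0 + 241.6 + 90.91 = -260.5 m.
Depth below ground = -18 − (-260.5) = 243 m.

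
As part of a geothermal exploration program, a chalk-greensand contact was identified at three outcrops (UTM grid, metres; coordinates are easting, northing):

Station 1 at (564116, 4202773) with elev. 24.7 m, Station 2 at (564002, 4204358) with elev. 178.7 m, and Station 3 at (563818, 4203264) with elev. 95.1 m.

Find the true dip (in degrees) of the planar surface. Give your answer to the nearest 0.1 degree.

Let the plane be z = a·easting + b·northing + c.
Station 2−Station 1: −114a + 1585b = 154;  Station 3−Station 1: −298a + 491b = 70.4.
Solving gives a = −0.08639, b = 0.09095.
Gradient magnitude |∇z| = √(a² + b²) = √(0.00746 + 0.00827) = 0.12544.
True dip = arctan(0.12544) = 7.1°, dipping toward SE (azimuth ≈ 136°).

7.1°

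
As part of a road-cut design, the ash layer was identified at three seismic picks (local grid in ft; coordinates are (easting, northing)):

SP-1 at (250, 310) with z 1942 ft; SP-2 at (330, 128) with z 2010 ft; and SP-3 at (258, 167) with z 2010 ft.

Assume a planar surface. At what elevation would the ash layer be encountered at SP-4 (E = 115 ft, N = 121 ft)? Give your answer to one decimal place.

Let the plane be z = a·E + b·N + c.
SP-2−SP-1: 80a − 182b = 68;  SP-3−SP-1: 8a − 143b = 68.
Solving gives a = −0.26562, b = −0.49038.
Then c = 1942 − a·250 − b·310 = 2160.43.
At (115, 121): z = −30.5 − 59.3 + 2160.43 = 2070.5 ft.

2070.5 ft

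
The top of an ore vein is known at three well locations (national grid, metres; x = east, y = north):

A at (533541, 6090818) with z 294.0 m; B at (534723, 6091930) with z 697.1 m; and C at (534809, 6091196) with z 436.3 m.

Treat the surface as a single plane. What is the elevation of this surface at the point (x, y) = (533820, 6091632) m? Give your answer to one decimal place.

585.5 m

Two edge vectors: A→B = (1182, 1112, 403.1), A→C = (1268, 378, 142.3).
Normal n = (A→B) × (A→C) = (5865.8, 342932.2, -963220).
So ∂z/∂x = −n_x/n_z = 0.006089782 and ∂z/∂y = −n_y/n_z = 0.356026868.
Intercept c from A: 294 − 3249.15 − 2168494.86 = −2171450.01.
At (533820, 6091632): z = 3250.8 + 2168784.7 − 2171450.01 = 585.5 m.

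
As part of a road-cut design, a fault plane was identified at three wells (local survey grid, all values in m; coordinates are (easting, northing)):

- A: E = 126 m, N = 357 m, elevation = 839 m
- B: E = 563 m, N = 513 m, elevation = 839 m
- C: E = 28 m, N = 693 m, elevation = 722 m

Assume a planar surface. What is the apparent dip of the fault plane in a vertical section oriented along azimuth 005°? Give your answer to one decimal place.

16.9°

Two edge vectors: A→B = (437, 156, 0), A→C = (-98, 336, -117).
Normal n = (A→B) × (A→C) = (-18252, 51129, 162120).
So ∂z/∂E = −n_x/n_z = 0.11258 and ∂z/∂N = −n_y/n_z = −0.31538.
Unit vector along 005° is (sin 5°, cos 5°) = (0.0872, 0.9962).
Slope in that direction = a·(0.0872) + b·(0.9962) = −0.30437.
Apparent dip = arctan|0.30437| = 16.9° (true dip is 18.5°, so apparent ≤ true as expected).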